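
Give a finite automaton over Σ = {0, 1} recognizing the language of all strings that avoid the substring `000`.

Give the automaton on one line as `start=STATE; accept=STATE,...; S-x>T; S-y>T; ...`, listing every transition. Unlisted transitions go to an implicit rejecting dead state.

Track partial matches of the forbidden pattern `000`. State q3 is a dead state reached once `000` has occurred; every other state accepts. q0 means no part of `000` is currently matched.
With 4 states:
        0   1  
>* q0   q1  q0 
 * q1   q2  q0 
 * q2   q3  q0 
   q3   q3  q3 
(> = start, * = accepting)

start=q0; accept=q0,q1,q2; q0-0>q1; q0-1>q0; q1-0>q2; q1-1>q0; q2-0>q3; q2-1>q0; q3-0>q3; q3-1>q3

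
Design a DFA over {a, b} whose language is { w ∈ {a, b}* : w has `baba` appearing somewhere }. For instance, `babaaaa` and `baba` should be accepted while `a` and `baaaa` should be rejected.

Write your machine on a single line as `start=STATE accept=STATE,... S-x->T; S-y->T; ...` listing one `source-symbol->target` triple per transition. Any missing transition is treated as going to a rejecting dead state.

start=S0; accept=S4; S0-a->S0; S0-b->S1; S1-a->S2; S1-b->S1; S2-a->S0; S2-b->S3; S3-a->S4; S3-b->S1; S4-a->S4; S4-b->S4

States S0..S3 record the length of the longest prefix of `baba` that matches the current input suffix. Reaching S4 means `baba` has been seen, and we stay there forever. Accept from S4.
With 5 states:
        a   b  
>  S0   S0  S1 
   S1   S2  S1 
   S2   S0  S3 
   S3   S4  S1 
 * S4   S4  S4 
(> = start, * = accepting)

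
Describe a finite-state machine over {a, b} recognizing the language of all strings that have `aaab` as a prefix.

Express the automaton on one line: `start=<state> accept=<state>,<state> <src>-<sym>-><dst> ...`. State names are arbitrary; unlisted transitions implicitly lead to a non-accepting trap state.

Check the first 4 symbols one by one: q0 through q3 record how many have matched `aaab` so far; any wrong symbol goes to the dead state q5. After all 4 match we enter the accepting sink q4.
6 states suffice.
        a   b  
>  q0   q1  q5 
   q1   q2  q5 
   q2   q3  q5 
   q3   q5  q4 
 * q4   q4  q4 
   q5   q5  q5 
(> = start, * = accepting)

start=q0 accept=q4 q0-a->q1 q0-b->q5 q1-a->q2 q1-b->q5 q2-a->q3 q2-b->q5 q3-a->q5 q3-b->q4 q4-a->q4 q4-b->q4 q5-a->q5 q5-b->q5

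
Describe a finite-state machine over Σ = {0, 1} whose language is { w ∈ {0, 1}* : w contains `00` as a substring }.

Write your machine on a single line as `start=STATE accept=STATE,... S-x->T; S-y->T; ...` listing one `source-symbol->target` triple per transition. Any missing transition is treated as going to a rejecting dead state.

Track how much of `00` has been matched so far: state S0 is no progress, S2 is the absorbing accept state reached once `00` has occurred. Intermediate states record partial matches; on a mismatch, fall back to the longest reusable overlap.
A 3-state machine:
        0   1  
>  S0   S1  S0 
   S1   S2  S0 
 * S2   S2  S2 
(> = start, * = accepting)

start=S0; accept=S2; S0-0->S1; S0-1->S0; S1-0->S2; S1-1->S0; S2-0->S2; S2-1->S2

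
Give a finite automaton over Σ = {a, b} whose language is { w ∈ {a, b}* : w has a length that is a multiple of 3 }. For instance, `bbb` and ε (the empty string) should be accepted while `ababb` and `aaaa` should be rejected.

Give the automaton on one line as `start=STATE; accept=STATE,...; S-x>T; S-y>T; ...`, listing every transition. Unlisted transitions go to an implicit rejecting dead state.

Count input length modulo 3: every symbol advances one step around the cycle s0 → s1 → s2 → s0. Accept at s0.
With 3 states:
        a   b  
>* s0   s1  s1 
   s1   s2  s2 
   s2   s0  s0 
(> = start, * = accepting)

start=s0; accept=s0; s0-a>s1; s0-b>s1; s1-a>s2; s1-b>s2; s2-a>s0; s2-b>s0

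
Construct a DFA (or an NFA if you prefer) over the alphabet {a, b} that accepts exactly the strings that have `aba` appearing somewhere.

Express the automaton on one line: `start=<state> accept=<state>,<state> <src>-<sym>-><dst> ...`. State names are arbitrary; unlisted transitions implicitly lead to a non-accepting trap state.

start=S0 accept=S3 S0-a->S1 S0-b->S0 S1-a->S1 S1-b->S2 S2-a->S3 S2-b->S0 S3-a->S3 S3-b->S3

Track how much of `aba` has been matched so far: state S0 is no progress, S3 is the absorbing accept state reached once `aba` has occurred. Intermediate states record partial matches; on a mismatch, fall back to the longest reusable overlap.
With 4 states:
        a   b  
>  S0   S1  S0 
   S1   S1  S2 
   S2   S3  S0 
 * S3   S3  S3 
(> = start, * = accepting)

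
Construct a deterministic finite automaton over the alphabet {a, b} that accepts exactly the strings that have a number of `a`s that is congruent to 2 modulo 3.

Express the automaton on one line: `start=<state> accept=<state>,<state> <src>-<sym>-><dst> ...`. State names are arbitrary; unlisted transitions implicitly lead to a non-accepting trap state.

The only thing that matters is how many `a`s have appeared, reduced mod 3. Use one state per residue: s0 for 0, …, s2 for 2. Reading `a` moves to the next residue; anything else stays put. s2 is accepting.
        a   b  
>  s0   s1  s0 
   s1   s2  s1 
 * s2   s0  s2 
(> = start, * = accepting)

start=s0 accept=s2 s0-a->s1 s0-b->s0 s1-a->s2 s1-b->s1 s2-a->s0 s2-b->s2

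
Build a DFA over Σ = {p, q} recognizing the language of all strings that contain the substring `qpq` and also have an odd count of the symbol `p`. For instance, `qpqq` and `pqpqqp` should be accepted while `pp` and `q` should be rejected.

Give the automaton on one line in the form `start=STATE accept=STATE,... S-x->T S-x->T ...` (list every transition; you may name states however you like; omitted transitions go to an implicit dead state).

start=S0 accept=S6 S0-p->S1 S0-q->S2 S1-p->S0 S1-q->S3 S2-p->S4 S2-q->S2 S3-p->S5 S3-q->S3 S4-p->S0 S4-q->S6 S5-p->S1 S5-q->S7 S6-p->S7 S6-q->S6 S7-p->S6 S7-q->S7

Handle the two conditions separately and then intersect. The first has 4 states tracking whether and how much of `qpq` has been seen; the second has 2 states tracking the count of `p`s modulo 2. A product state is a pair (one from each), accepting exactly when both do.
        p   q  
>  S0   S1  S2 
   S1   S0  S3 
   S2   S4  S2 
   S3   S5  S3 
   S4   S0  S6 
   S5   S1  S7 
 * S6   S7  S6 
   S7   S6  S7 
(> = start, * = accepting)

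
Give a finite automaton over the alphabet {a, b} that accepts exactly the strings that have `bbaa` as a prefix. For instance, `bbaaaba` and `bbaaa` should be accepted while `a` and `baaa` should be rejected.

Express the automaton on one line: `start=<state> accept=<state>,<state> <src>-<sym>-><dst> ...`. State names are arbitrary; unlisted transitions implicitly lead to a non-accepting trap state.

Check the first 4 symbols one by one: q0 through q3 record how many have matched `bbaa` so far; any wrong symbol goes to the dead state q5. After all 4 match we enter the accepting sink q4.
A 6-state machine:
        a   b  
>  q0   q5  q1 
   q1   q5  q2 
   q2   q3  q5 
   q3   q4  q5 
 * q4   q4  q4 
   q5   q5  q5 
(> = start, * = accepting)

start=q0 accept=q4 q0-a->q5 q0-b->q1 q1-a->q5 q1-b->q2 q2-a->q3 q2-b->q5 q3-a->q4 q3-b->q5 q4-a->q4 q4-b->q4 q5-a->q5 q5-b->q5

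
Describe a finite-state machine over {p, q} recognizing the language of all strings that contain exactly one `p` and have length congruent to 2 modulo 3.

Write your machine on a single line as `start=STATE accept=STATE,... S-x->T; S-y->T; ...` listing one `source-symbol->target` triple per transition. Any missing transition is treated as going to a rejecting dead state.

start=S0; accept=S4; S0-p->S1; S0-q->S2; S1-p->S3; S1-q->S4; S2-p->S4; S2-q->S5; S3-p->S6; S3-q->S6; S4-p->S6; S4-q->S7; S5-p->S7; S5-q->S0; S6-p->S8; S6-q->S8; S7-p->S8; S7-q->S1; S8-p->S3; S8-q->S3

Run two small machines in parallel and take their product. One (3 states) tracks the count of `p`s, saturating at 2; the other (3 states) tracks the input length modulo 3. Each combined state is a pair, one component from each; accept when both components accept.
A 9-state machine:
        p   q  
>  S0   S1  S2 
   S1   S3  S4 
   S2   S4  S5 
   S3   S6  S6 
 * S4   S6  S7 
   S5   S7  S0 
   S6   S8  S8 
   S7   S8  S1 
   S8   S3  S3 
(> = start, * = accepting)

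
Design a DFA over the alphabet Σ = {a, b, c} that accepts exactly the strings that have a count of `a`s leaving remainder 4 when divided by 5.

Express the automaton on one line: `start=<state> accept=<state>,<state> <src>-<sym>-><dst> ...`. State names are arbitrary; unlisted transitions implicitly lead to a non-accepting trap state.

The only thing that matters is how many `a`s have appeared, reduced mod 5. Use one state per residue: q0 for 0, …, q4 for 4. Reading `a` moves to the next residue; anything else stays put. q4 is accepting.
A 5-state machine:
        a   b   c  
>  q0   q1  q0  q0 
   q1   q2  q1  q1 
   q2   q3  q2  q2 
   q3   q4  q3  q3 
 * q4   q0  q4  q4 
(> = start, * = accepting)

start=q0 accept=q4 q0-a->q1 q0-b->q0 q0-c->q0 q1-a->q2 q1-b->q1 q1-c->q1 q2-a->q3 q2-b->q2 q2-c->q2 q3-a->q4 q3-b->q3 q3-c->q3 q4-a->q0 q4-b->q4 q4-c->q4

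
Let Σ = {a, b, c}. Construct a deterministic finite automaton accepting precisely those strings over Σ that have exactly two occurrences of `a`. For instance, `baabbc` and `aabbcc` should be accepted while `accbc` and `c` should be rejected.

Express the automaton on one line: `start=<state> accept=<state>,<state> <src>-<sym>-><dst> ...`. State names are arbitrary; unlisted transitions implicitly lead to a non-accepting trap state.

Only the number of `a`s matters, and only up to 3. Make a chain s0 → s1 → s2 → s3 advanced by each `a` (with s3 absorbing); every other symbol self-loops. The accepting set is {s2}.
4 states suffice.
        a   b   c  
>  s0   s1  s0  s0 
   s1   s2  s1  s1 
 * s2   s3  s2  s2 
   s3   s3  s3  s3 
(> = start, * = accepting)

start=s0 accept=s2 s0-a->s1 s0-b->s0 s0-c->s0 s1-a->s2 s1-b->s1 s1-c->s1 s2-a->s3 s2-b->s2 s2-c->s2 s3-a->s3 s3-b->s3 s3-c->s3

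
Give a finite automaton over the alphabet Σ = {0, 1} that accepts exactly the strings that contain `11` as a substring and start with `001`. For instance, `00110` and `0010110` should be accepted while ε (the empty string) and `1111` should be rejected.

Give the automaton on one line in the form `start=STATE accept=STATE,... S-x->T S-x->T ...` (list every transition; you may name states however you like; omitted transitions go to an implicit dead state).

start=q0 accept=q8 q0-0->q1 q0-1->q2 q1-0->q3 q1-1->q2 q2-0->q4 q2-1->q5 q3-0->q4 q3-1->q6 q4-0->q4 q4-1->q2 q5-0->q5 q5-1->q5 q6-0->q7 q6-1->q8 q7-0->q7 q7-1->q6 q8-0->q8 q8-1->q8

Handle the two conditions separately and then intersect. One (3 states) tracks whether and how much of `11` has been seen; the other (5 states) tracks whether the input so far still matches the prefix `001`. Each combined state is a pair, one component from each; accept when both components accept.
A 9-state machine:
        0   1  
>  q0   q1  q2 
   q1   q3  q2 
   q2   q4  q5 
   q3   q4  q6 
   q4   q4  q2 
   q5   q5  q5 
   q6   q7  q8 
   q7   q7  q6 
 * q8   q8  q8 
(> = start, * = accepting)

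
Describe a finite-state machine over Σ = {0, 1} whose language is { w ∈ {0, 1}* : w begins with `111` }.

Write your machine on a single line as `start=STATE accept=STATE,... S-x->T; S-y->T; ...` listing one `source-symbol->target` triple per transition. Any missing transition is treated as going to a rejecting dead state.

Walk along `111` while the input agrees: from s0 take `1` to s1, and so on. Any deviation drops to the rejecting sink s4. Once s3 is reached the prefix is confirmed and every continuation is accepted.
        0   1  
>  s0   s4  s1 
   s1   s4  s2 
   s2   s4  s3 
 * s3   s3  s3 
   s4   s4  s4 
(> = start, * = accepting)

start=s0; accept=s3; s0-0->s4; s0-1->s1; s1-0->s4; s1-1->s2; s2-0->s4; s2-1->s3; s3-0->s3; s3-1->s3; s4-0->s4; s4-1->s4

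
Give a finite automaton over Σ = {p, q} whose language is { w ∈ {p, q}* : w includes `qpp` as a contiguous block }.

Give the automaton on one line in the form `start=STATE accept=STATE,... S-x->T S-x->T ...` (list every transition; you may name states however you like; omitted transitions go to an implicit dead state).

start=S0 accept=S3 S0-p->S0 S0-q->S1 S1-p->S2 S1-q->S1 S2-p->S3 S2-q->S1 S3-p->S3 S3-q->S3

States S0..S2 record the length of the longest prefix of `qpp` that matches the current input suffix. Reaching S3 means `qpp` has been seen, and we stay there forever. Accept from S3.
A 4-state machine:
        p   q  
>  S0   S0  S1 
   S1   S2  S1 
   S2   S3  S1 
 * S3   S3  S3 
(> = start, * = accepting)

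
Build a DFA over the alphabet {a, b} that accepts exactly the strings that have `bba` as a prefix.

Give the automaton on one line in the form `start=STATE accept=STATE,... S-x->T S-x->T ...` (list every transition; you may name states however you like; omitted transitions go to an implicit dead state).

Walk along `bba` while the input agrees: from s0 take `b` to s1, and so on. Any deviation drops to the rejecting sink s4. Once s3 is reached the prefix is confirmed and every continuation is accepted.
5 states suffice.
        a   b  
>  s0   s4  s1 
   s1   s4  s2 
   s2   s3  s4 
 * s3   s3  s3 
   s4   s4  s4 
(> = start, * = accepting)

start=s0 accept=s3 s0-a->s4 s0-b->s1 s1-a->s4 s1-b->s2 s2-a->s3 s2-b->s4 s3-a->s3 s3-b->s3 s4-a->s4 s4-b->s4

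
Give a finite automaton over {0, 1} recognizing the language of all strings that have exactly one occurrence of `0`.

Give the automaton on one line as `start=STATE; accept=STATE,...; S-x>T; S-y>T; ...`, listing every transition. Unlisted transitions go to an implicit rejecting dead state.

Only the number of `0`s matters, and only up to 2. Make a chain S0 → S1 → S2 advanced by each `0` (with S2 absorbing); every other symbol self-loops. The accepting set is {S1}.
A 3-state machine:
        0   1  
>  S0   S1  S0 
 * S1   S2  S1 
   S2   S2  S2 
(> = start, * = accepting)

start=S0; accept=S1; S0-0>S1; S0-1>S0; S1-0>S2; S1-1>S1; S2-0>S2; S2-1>S2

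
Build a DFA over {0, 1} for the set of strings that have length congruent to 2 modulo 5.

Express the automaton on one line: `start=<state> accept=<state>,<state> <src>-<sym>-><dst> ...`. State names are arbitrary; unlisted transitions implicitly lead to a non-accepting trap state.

Only the length mod 5 matters, so use a 5-cycle: from any state, every input symbol moves to the next state, wrapping S4 back to S0. Mark S2 accepting.
5 states suffice.
        0   1  
>  S0   S1  S1 
   S1   S2  S2 
 * S2   S3  S3 
   S3   S4  S4 
   S4   S0  S0 
(> = start, * = accepting)

start=S0 accept=S2 S0-0->S1 S0-1->S1 S1-0->S2 S1-1->S2 S2-0->S3 S2-1->S3 S3-0->S4 S3-1->S4 S4-0->S0 S4-1->S0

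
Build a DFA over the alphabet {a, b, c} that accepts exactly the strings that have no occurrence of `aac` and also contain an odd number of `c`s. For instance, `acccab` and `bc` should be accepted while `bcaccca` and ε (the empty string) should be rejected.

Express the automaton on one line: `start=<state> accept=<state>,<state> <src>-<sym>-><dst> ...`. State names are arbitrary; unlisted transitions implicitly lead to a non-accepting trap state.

start=q0 accept=q2,q4,q6 q0-a->q1 q0-b->q0 q0-c->q2 q1-a->q3 q1-b->q0 q1-c->q2 q2-a->q4 q2-b->q2 q2-c->q0 q3-a->q3 q3-b->q0 q3-c->q5 q4-a->q6 q4-b->q2 q4-c->q0 q5-a->q5 q5-b->q5 q5-c->q7 q6-a->q6 q6-b->q2 q6-c->q7 q7-a->q7 q7-b->q7 q7-c->q5

Run two small machines in parallel and take their product. One (4 states) tracks partial matches of the forbidden pattern `aac`; the other (2 states) tracks the count of `c`s modulo 2. Each combined state is a pair, one component from each; accept when both components accept.
8 states suffice.
        a   b   c  
>  q0   q1  q0  q2 
   q1   q3  q0  q2 
 * q2   q4  q2  q0 
   q3   q3  q0  q5 
 * q4   q6  q2  q0 
   q5   q5  q5  q7 
 * q6   q6  q2  q7 
   q7   q7  q7  q5 
(> = start, * = accepting)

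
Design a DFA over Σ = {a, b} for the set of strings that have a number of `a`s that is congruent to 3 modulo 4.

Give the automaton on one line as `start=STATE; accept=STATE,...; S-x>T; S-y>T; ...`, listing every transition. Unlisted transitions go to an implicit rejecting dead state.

The only thing that matters is how many `a`s have appeared, reduced mod 4. Use one state per residue: S0 for 0, …, S3 for 3. Reading `a` moves to the next residue; anything else stays put. S3 is accepting.
4 states suffice.
        a   b  
>  S0   S1  S0 
   S1   S2  S1 
   S2   S3  S2 
 * S3   S0  S3 
(> = start, * = accepting)

start=S0; accept=S3; S0-a>S1; S0-b>S0; S1-a>S2; S1-b>S1; S2-a>S3; S2-b>S2; S3-a>S0; S3-b>S3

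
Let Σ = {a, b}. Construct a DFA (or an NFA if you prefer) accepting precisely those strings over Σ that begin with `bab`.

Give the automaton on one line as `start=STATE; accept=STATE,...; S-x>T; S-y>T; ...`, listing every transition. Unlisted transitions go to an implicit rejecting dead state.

Walk along `bab` while the input agrees: from s0 take `b` to s1, and so on. Any deviation drops to the rejecting sink s4. Once s3 is reached the prefix is confirmed and every continuation is accepted.
5 states suffice.
        a   b  
>  s0   s4  s1 
   s1   s2  s4 
   s2   s4  s3 
 * s3   s3  s3 
   s4   s4  s4 
(> = start, * = accepting)

start=s0; accept=s3; s0-a>s4; s0-b>s1; s1-a>s2; s1-b>s4; s2-a>s4; s2-b>s3; s3-a>s3; s3-b>s3; s4-a>s4; s4-b>s4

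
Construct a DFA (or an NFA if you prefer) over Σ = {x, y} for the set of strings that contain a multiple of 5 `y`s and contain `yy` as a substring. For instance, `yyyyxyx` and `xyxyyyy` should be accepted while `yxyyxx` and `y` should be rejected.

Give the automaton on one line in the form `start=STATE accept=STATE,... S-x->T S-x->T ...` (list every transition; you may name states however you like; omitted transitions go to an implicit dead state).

Handle the two conditions separately and then intersect. The first has 5 states tracking the count of `y`s modulo 5; the second has 3 states tracking whether and how much of `yy` has been seen. A product state is a pair (one from each), accepting exactly when both do.
A 15-state machine:
          x    y  
>  q0     q0   q1 
   q1     q2   q3 
   q2     q2   q4 
   q3     q3   q5 
   q4     q6   q5 
   q5     q5   q7 
   q6     q6   q8 
   q7     q7   q9 
   q8    q10   q7 
 * q9     q9  q11 
   q10   q10  q12 
   q11   q11   q3 
   q12   q13   q9 
   q13   q13  q14 
   q14    q0  q11 
(> = start, * = accepting)

start=q0 accept=q9 q0-x->q0 q0-y->q1 q1-x->q2 q1-y->q3 q2-x->q2 q2-y->q4 q3-x->q3 q3-y->q5 q4-x->q6 q4-y->q5 q5-x->q5 q5-y->q7 q6-x->q6 q6-y->q8 q7-x->q7 q7-y->q9 q8-x->q10 q8-y->q7 q9-x->q9 q9-y->q11 q10-x->q10 q10-y->q12 q11-x->q11 q11-y->q3 q12-x->q13 q12-y->q9 q13-x->q13 q13-y->q14 q14-x->q0 q14-y->q11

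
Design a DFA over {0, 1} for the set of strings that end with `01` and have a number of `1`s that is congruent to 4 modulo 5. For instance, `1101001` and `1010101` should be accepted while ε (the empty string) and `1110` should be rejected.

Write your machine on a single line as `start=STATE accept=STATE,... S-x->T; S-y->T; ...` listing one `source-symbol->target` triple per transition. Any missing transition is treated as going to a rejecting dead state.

Handle the two conditions separately and then intersect. The first has 3 states tracking how much of the suffix `01` has currently been matched; the second has 5 states tracking the count of `1`s modulo 5. A product state is a pair (one from each), accepting exactly when both do. After merging equivalent states the machine shrinks.
A 7-state machine:
       0  1 
>  A   A  B 
   B   B  C 
   C   C  D 
   D   E  F 
   E   E  G 
   F   F  A 
 * G   F  A 
(> = start, * = accepting)

start=A; accept=G; A-0->A; A-1->B; B-0->B; B-1->C; C-0->C; C-1->D; D-0->E; D-1->F; E-0->E; E-1->G; F-0->F; F-1->A; G-0->F; G-1->A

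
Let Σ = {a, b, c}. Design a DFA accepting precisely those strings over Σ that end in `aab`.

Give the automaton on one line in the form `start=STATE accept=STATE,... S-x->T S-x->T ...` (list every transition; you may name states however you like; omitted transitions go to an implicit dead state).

start=S0 accept=S3 S0-a->S1 S0-b->S0 S0-c->S0 S1-a->S2 S1-b->S0 S1-c->S0 S2-a->S2 S2-b->S3 S2-c->S0 S3-a->S1 S3-b->S0 S3-c->S0

Remember how much of `aab` the current input suffix matches. State S0 means no match yet; S1 means the last symbol is `a`; S2 means the last 2 symbols are `aa`; S3 means the last 3 symbols are `aab`. Only S3 accepts. On a mismatch, fall back to the longest proper suffix that is still a prefix of `aab`.
A 4-state machine:
        a   b   c  
>  S0   S1  S0  S0 
   S1   S2  S0  S0 
   S2   S2  S3  S0 
 * S3   S1  S0  S0 
(> = start, * = accepting)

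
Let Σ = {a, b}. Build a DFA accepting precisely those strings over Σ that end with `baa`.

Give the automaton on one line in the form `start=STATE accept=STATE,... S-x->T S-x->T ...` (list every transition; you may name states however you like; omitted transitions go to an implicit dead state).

start=q0 accept=q3 q0-a->q0 q0-b->q1 q1-a->q2 q1-b->q1 q2-a->q3 q2-b->q1 q3-a->q0 q3-b->q1

Let each state record the length of the longest suffix of the input read so far that is also a prefix of `baa`. q1 means the last symbol is `b`; q2 means the last 2 symbols are `ba`; q3 means the last 3 symbols are `baa`. Accept only at q3, where the string currently ends in `baa`.
With 4 states:
        a   b  
>  q0   q0  q1 
   q1   q2  q1 
   q2   q3  q1 
 * q3   q0  q1 
(> = start, * = accepting)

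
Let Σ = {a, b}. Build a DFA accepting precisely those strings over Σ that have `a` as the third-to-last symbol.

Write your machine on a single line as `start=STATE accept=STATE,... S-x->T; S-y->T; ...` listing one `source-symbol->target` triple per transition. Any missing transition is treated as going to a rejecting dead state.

start=q0; accept=q7,q8,q9,q10; q0-a->q1; q0-b->q2; q1-a->q3; q1-b->q4; q2-a->q5; q2-b->q6; q3-a->q7; q3-b->q8; q4-a->q9; q4-b->q10; q5-a->q11; q5-b->q12; q6-a->q13; q6-b->q14; q7-a->q7; q7-b->q8; q8-a->q9; q8-b->q10; q9-a->q11; q9-b->q12; q10-a->q13; q10-b->q14; q11-a->q7; q11-b->q8; q12-a->q9; q12-b->q10; q13-a->q11; q13-b->q12; q14-a->q13; q14-b->q14

Because acceptance depends on a position counted from the end, the machine has to buffer the most recent 3 symbols. Make each state the string of the last up-to-3 symbols read; on input `x` shift the window left and append `x`. Accept when the buffered window has length 3 and begins with `a`.
A 15-state machine:
          a    b  
>  q0     q1   q2 
   q1     q3   q4 
   q2     q5   q6 
   q3     q7   q8 
   q4     q9  q10 
   q5    q11  q12 
   q6    q13  q14 
 * q7     q7   q8 
 * q8     q9  q10 
 * q9    q11  q12 
 * q10   q13  q14 
   q11    q7   q8 
   q12    q9  q10 
   q13   q11  q12 
   q14   q13  q14 
(> = start, * = accepting)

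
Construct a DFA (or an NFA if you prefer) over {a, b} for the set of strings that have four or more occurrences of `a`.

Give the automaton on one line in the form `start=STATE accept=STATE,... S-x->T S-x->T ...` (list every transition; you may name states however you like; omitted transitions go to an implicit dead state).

start=q0 accept=q4,q5 q0-a->q1 q0-b->q0 q1-a->q2 q1-b->q1 q2-a->q3 q2-b->q2 q3-a->q4 q3-b->q3 q4-a->q5 q4-b->q4 q5-a->q5 q5-b->q5

Count `a`s, saturating at 5: states q0 through q4 mean 0 through 4 `a`s seen; q5 means more than 4. Each `a` increments (capped at q5); other symbols loop. Accept from {q4, q5}.
        a   b  
>  q0   q1  q0 
   q1   q2  q1 
   q2   q3  q2 
   q3   q4  q3 
 * q4   q5  q4 
 * q5   q5  q5 
(> = start, * = accepting)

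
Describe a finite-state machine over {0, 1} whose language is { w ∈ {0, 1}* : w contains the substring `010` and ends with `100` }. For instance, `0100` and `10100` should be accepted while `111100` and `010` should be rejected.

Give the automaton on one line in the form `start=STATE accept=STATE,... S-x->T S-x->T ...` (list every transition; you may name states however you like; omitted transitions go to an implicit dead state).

Handle the two conditions separately and then intersect. One (4 states) tracks whether and how much of `010` has been seen; the other (4 states) tracks how much of the suffix `100` has currently been matched. Each combined state is a pair, one component from each; accept when both components accept.
10 states suffice.
        0   1  
>  q0   q1  q2 
   q1   q1  q3 
   q2   q4  q2 
   q3   q5  q2 
   q4   q6  q3 
   q5   q7  q8 
   q6   q1  q3 
 * q7   q9  q8 
   q8   q5  q8 
   q9   q9  q8 
(> = start, * = accepting)

start=q0 accept=q7 q0-0->q1 q0-1->q2 q1-0->q1 q1-1->q3 q2-0->q4 q2-1->q2 q3-0->q5 q3-1->q2 q4-0->q6 q4-1->q3 q5-0->q7 q5-1->q8 q6-0->q1 q6-1->q3 q7-0->q9 q7-1->q8 q8-0->q5 q8-1->q8 q9-0->q9 q9-1->q8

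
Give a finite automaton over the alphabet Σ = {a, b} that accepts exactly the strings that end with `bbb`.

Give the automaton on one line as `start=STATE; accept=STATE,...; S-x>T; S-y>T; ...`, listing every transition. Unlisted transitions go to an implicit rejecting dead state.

Remember how much of `bbb` the current input suffix matches. State q0 means no match yet; q1 means the last symbol is `b`; q2 means the last 2 symbols are `bb`; q3 means the last 3 symbols are `bbb`. Only q3 accepts. On a mismatch, fall back to the longest proper suffix that is still a prefix of `bbb`.
A 4-state machine:
        a   b  
>  q0   q0  q1 
   q1   q0  q2 
   q2   q0  q3 
 * q3   q0  q3 
(> = start, * = accepting)

start=q0; accept=q3; q0-a>q0; q0-b>q1; q1-a>q0; q1-b>q2; q2-a>q0; q2-b>q3; q3-a>q0; q3-b>q3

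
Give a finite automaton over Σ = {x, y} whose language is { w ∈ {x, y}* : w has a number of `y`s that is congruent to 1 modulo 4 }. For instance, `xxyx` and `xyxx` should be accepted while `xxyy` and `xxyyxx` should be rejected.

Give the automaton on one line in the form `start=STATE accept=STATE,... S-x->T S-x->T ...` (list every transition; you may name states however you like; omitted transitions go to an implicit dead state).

start=S0 accept=S1 S0-x->S0 S0-y->S1 S1-x->S1 S1-y->S2 S2-x->S2 S2-y->S3 S3-x->S3 S3-y->S0

Keep the running count of `y`s modulo 4: each `y` advances along the cycle S0 → S1 → S2 → S3 → S0 while other symbols loop. Accept at S1.
A 4-state machine:
        x   y  
>  S0   S0  S1 
 * S1   S1  S2 
   S2   S2  S3 
   S3   S3  S0 
(> = start, * = accepting)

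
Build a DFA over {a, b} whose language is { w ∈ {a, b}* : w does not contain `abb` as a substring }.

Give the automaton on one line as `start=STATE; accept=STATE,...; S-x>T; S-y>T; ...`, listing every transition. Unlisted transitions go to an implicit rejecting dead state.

This is the complement of 'contains `abb`'. Use the same substring-matching states — q0 through q3 holding how much of `abb` has just been matched — but flip the accepting set: everything except the trap q3 accepts.
A 4-state machine:
        a   b  
>* q0   q1  q0 
 * q1   q1  q2 
 * q2   q1  q3 
   q3   q3  q3 
(> = start, * = accepting)

start=q0; accept=q0,q1,q2; q0-a>q1; q0-b>q0; q1-a>q1; q1-b>q2; q2-a>q1; q2-b>q3; q3-a>q3; q3-b>q3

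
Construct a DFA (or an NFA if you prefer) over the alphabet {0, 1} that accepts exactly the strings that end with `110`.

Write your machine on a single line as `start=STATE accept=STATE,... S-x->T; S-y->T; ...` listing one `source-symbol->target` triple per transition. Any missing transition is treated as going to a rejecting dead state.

Remember how much of `110` the current input suffix matches. State q0 means no match yet; q1 means the last symbol is `1`; q2 means the last 2 symbols are `11`; q3 means the last 3 symbols are `110`. Only q3 accepts. On a mismatch, fall back to the longest proper suffix that is still a prefix of `110`.
With 4 states:
        0   1  
>  q0   q0  q1 
   q1   q0  q2 
   q2   q3  q2 
 * q3   q0  q1 
(> = start, * = accepting)

start=q0; accept=q3; q0-0->q0; q0-1->q1; q1-0->q0; q1-1->q2; q2-0->q3; q2-1->q2; q3-0->q0; q3-1->q1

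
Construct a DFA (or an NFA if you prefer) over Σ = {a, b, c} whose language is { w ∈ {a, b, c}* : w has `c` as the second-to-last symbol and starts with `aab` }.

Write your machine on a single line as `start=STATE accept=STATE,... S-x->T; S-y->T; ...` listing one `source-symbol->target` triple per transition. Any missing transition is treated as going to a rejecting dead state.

start=q0; accept=q6,q7; q0-a->q1; q0-b->q2; q0-c->q2; q1-a->q3; q1-b->q2; q1-c->q2; q2-a->q2; q2-b->q2; q2-c->q2; q3-a->q2; q3-b->q4; q3-c->q2; q4-a->q4; q4-b->q4; q4-c->q5; q5-a->q6; q5-b->q6; q5-c->q7; q6-a->q4; q6-b->q4; q6-c->q5; q7-a->q6; q7-b->q6; q7-c->q7

Run two small machines in parallel and take their product. One (13 states) tracks the last 2 symbols read; the other (5 states) tracks whether the input so far still matches the prefix `aab`. Each combined state is a pair, one component from each; accept when both components accept. After merging equivalent states the machine shrinks.
With 8 states:
        a   b   c  
>  q0   q1  q2  q2 
   q1   q3  q2  q2 
   q2   q2  q2  q2 
   q3   q2  q4  q2 
   q4   q4  q4  q5 
   q5   q6  q6  q7 
 * q6   q4  q4  q5 
 * q7   q6  q6  q7 
(> = start, * = accepting)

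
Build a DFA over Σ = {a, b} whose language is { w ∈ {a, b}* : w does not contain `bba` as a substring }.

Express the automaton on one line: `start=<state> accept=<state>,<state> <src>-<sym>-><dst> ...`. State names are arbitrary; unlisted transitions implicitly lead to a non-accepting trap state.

This is the complement of 'contains `bba`'. Use the same substring-matching states — q0 through q3 holding how much of `bba` has just been matched — but flip the accepting set: everything except the trap q3 accepts.
With 4 states:
        a   b  
>* q0   q0  q1 
 * q1   q0  q2 
 * q2   q3  q2 
   q3   q3  q3 
(> = start, * = accepting)

start=q0 accept=q0,q1,q2 q0-a->q0 q0-b->q1 q1-a->q0 q1-b->q2 q2-a->q3 q2-b->q2 q3-a->q3 q3-b->q3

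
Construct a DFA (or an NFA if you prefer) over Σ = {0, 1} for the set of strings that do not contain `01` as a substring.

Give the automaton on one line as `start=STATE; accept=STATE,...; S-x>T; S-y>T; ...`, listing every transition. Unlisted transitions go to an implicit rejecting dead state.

start=A; accept=A,B; A-0>B; A-1>A; B-0>B; B-1>C; C-0>C; C-1>C

Track partial matches of the forbidden pattern `01`. State C is a dead state reached once `01` has occurred; every other state accepts. A means no part of `01` is currently matched.
3 states suffice.
       0  1 
>* A   B  A 
 * B   B  C 
   C   C  C 
(> = start, * = accepting)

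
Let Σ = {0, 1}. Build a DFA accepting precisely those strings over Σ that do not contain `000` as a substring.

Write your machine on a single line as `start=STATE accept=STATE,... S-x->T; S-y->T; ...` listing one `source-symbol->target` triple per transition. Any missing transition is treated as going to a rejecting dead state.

Track partial matches of the forbidden pattern `000`. State s3 is a dead state reached once `000` has occurred; every other state accepts. s0 means no part of `000` is currently matched.
        0   1  
>* s0   s1  s0 
 * s1   s2  s0 
 * s2   s3  s0 
   s3   s3  s3 
(> = start, * = accepting)

start=s0; accept=s0,s1,s2; s0-0->s1; s0-1->s0; s1-0->s2; s1-1->s0; s2-0->s3; s2-1->s0; s3-0->s3; s3-1->s3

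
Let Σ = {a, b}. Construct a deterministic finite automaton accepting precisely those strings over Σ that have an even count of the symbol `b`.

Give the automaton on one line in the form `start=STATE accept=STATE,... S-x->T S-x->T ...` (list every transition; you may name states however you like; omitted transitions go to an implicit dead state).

The only thing that matters is how many `b`s have appeared, reduced mod 2. Use one state per residue: q0 for 0, …, q1 for 1. Reading `b` moves to the next residue; anything else stays put. q0 is accepting.
        a   b  
>* q0   q0  q1 
   q1   q1  q0 
(> = start, * = accepting)

start=q0 accept=q0 q0-a->q0 q0-b->q1 q1-a->q1 q1-b->q0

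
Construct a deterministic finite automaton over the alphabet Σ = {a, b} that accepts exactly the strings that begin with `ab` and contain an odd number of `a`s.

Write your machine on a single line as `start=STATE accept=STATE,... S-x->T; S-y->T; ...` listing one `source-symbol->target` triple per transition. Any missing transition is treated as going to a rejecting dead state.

start=S0; accept=S3; S0-a->S1; S0-b->S2; S1-a->S2; S1-b->S3; S2-a->S2; S2-b->S2; S3-a->S4; S3-b->S3; S4-a->S3; S4-b->S4

Build one automaton per condition and run them in lockstep. One (4 states) tracks whether the input so far still matches the prefix `ab`; the other (2 states) tracks the count of `a`s modulo 2. Each combined state is a pair, one component from each; accept when both components accept. After merging equivalent states the machine shrinks.
        a   b  
>  S0   S1  S2 
   S1   S2  S3 
   S2   S2  S2 
 * S3   S4  S3 
   S4   S3  S4 
(> = start, * = accepting)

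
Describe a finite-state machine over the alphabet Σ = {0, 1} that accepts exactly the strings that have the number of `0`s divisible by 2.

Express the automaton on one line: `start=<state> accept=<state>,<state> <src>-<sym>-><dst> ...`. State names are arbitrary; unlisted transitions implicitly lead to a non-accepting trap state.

The only thing that matters is how many `0`s have appeared, reduced mod 2. Use one state per residue: A for 0, …, B for 1. Reading `0` moves to the next residue; anything else stays put. A is accepting.
       0  1 
>* A   B  A 
   B   A  B 
(> = start, * = accepting)

start=A accept=A A-0->B A-1->A B-0->A B-1->B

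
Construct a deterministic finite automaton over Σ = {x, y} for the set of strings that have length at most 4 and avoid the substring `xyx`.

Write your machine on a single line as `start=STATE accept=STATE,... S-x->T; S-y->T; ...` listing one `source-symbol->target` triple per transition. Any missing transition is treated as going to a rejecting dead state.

Build one automaton per condition and run them in lockstep. The first has 6 states tracking the input length, saturating at 5; the second has 4 states tracking partial matches of the forbidden pattern `xyx`. A product state is a pair (one from each), accepting exactly when both do. Minimizing collapses redundant product states.
With 10 states:
       x  y 
>* A   B  C 
 * B   D  E 
 * C   D  F 
 * D   G  H 
 * E   I  G 
 * F   G  G 
 * G   J  J 
 * H   I  J 
   I   I  I 
 * J   I  I 
(> = start, * = accepting)

start=A; accept=A,B,C,D,E,F,G,H,J; A-x->B; A-y->C; B-x->D; B-y->E; C-x->D; C-y->F; D-x->G; D-y->H; E-x->I; E-y->G; F-x->G; F-y->G; G-x->J; G-y->J; H-x->I; H-y->J; I-x->I; I-y->I; J-x->I; J-y->I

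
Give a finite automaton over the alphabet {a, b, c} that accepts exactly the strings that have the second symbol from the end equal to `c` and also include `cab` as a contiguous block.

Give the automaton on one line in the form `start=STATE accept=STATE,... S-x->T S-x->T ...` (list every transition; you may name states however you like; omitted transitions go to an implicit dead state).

start=S0 accept=S5,S6 S0-a->S0 S0-b->S0 S0-c->S1 S1-a->S2 S1-b->S0 S1-c->S1 S2-a->S0 S2-b->S3 S2-c->S1 S3-a->S3 S3-b->S3 S3-c->S4 S4-a->S5 S4-b->S5 S4-c->S6 S5-a->S3 S5-b->S3 S5-c->S4 S6-a->S5 S6-b->S5 S6-c->S6

Handle the two conditions separately and then intersect. The first has 13 states tracking the last 2 symbols read; the second has 4 states tracking whether and how much of `cab` has been seen. A product state is a pair (one from each), accepting exactly when both do. Minimizing collapses redundant product states.
A 7-state machine:
        a   b   c  
>  S0   S0  S0  S1 
   S1   S2  S0  S1 
   S2   S0  S3  S1 
   S3   S3  S3  S4 
   S4   S5  S5  S6 
 * S5   S3  S3  S4 
 * S6   S5  S5  S6 
(> = start, * = accepting)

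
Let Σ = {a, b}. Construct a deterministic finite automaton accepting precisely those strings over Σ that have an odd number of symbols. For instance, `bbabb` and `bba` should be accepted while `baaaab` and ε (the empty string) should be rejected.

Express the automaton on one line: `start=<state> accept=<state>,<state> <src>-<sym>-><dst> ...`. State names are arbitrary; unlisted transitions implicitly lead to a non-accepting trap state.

Only the length mod 2 matters, so use a 2-cycle: from any state, every input symbol moves to the next state, wrapping q1 back to q0. Mark q1 accepting.
        a   b  
>  q0   q1  q1 
 * q1   q0  q0 
(> = start, * = accepting)

start=q0 accept=q1 q0-a->q1 q0-b->q1 q1-a->q0 q1-b->q0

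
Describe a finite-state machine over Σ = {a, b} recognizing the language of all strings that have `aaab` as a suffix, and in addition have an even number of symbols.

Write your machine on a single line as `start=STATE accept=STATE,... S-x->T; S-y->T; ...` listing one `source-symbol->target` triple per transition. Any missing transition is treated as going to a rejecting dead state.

Run two small machines in parallel and take their product. The first has 5 states tracking how much of the suffix `aaab` has currently been matched; the second has 2 states tracking the input length modulo 2. A product state is a pair (one from each), accepting exactly when both do. After merging equivalent states the machine shrinks.
With 6 states:
        a   b  
>  S0   S1  S2 
   S1   S3  S0 
   S2   S0  S0 
   S3   S4  S2 
   S4   S3  S5 
 * S5   S1  S2 
(> = start, * = accepting)

start=S0; accept=S5; S0-a->S1; S0-b->S2; S1-a->S3; S1-b->S0; S2-a->S0; S2-b->S0; S3-a->S4; S3-b->S2; S4-a->S3; S4-b->S5; S5-a->S1; S5-b->S2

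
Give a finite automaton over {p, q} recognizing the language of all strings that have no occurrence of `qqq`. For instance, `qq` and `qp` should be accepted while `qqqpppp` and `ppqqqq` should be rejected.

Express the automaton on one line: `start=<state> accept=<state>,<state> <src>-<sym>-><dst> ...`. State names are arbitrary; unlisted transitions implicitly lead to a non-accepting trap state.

This is the complement of 'contains `qqq`'. Use the same substring-matching states — S0 through S3 holding how much of `qqq` has just been matched — but flip the accepting set: everything except the trap S3 accepts.
        p   q  
>* S0   S0  S1 
 * S1   S0  S2 
 * S2   S0  S3 
   S3   S3  S3 
(> = start, * = accepting)

start=S0 accept=S0,S1,S2 S0-p->S0 S0-q->S1 S1-p->S0 S1-q->S2 S2-p->S0 S2-q->S3 S3-p->S3 S3-q->S3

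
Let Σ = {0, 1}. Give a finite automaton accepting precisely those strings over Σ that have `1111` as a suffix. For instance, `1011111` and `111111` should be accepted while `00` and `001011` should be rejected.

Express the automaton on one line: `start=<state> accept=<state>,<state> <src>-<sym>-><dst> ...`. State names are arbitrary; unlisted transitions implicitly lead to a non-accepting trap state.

Remember how much of `1111` the current input suffix matches. State q0 means no match yet; q1 means the last symbol is `1`; q2 means the last 2 symbols are `11`; q3 means the last 3 symbols are `111`; q4 means the last 4 symbols are `1111`. Only q4 accepts. On a mismatch, fall back to the longest proper suffix that is still a prefix of `1111`.
        0   1  
>  q0   q0  q1 
   q1   q0  q2 
   q2   q0  q3 
   q3   q0  q4 
 * q4   q0  q4 
(> = start, * = accepting)

start=q0 accept=q4 q0-0->q0 q0-1->q1 q1-0->q0 q1-1->q2 q2-0->q0 q2-1->q3 q3-0->q0 q3-1->q4 q4-0->q0 q4-1->q4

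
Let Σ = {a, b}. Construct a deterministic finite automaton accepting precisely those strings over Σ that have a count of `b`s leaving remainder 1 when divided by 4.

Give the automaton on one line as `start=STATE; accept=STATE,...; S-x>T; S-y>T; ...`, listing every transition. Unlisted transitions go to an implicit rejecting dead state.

start=q0; accept=q1; q0-a>q0; q0-b>q1; q1-a>q1; q1-b>q2; q2-a>q2; q2-b>q3; q3-a>q3; q3-b>q0

The only thing that matters is how many `b`s have appeared, reduced mod 4. Use one state per residue: q0 for 0, …, q3 for 3. Reading `b` moves to the next residue; anything else stays put. q1 is accepting.
4 states suffice.
        a   b  
>  q0   q0  q1 
 * q1   q1  q2 
   q2   q2  q3 
   q3   q3  q0 
(> = start, * = accepting)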